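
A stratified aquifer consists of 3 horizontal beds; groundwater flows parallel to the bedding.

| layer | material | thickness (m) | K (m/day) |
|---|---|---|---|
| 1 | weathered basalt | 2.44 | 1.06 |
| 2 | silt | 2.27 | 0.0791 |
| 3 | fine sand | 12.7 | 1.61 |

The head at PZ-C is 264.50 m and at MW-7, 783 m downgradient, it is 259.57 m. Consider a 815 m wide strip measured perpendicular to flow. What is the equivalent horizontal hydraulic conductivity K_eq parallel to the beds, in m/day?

Flow is parallel to layering, so each bed carries its own Darcy discharge and the transmissivities add.
Σ(K_i·b_i) = 1.06×2.44 + 0.0791×2.27 + 1.61×12.7 = 23.21 m²/day.
Total thickness b = 17.41 m, so K_eq = Σ(K_i·b_i)/b = 1.333 m/day.

1.33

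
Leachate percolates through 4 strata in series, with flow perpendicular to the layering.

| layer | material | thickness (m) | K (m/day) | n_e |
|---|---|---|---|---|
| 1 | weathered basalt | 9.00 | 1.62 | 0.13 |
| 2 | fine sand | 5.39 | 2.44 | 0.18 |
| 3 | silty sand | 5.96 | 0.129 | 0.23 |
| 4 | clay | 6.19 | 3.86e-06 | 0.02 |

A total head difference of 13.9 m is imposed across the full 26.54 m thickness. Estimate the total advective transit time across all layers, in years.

With flow normal to the layers, continuity requires the same specific discharge q through every layer.
Σ(b_i/K_i) = 9.00/1.62 + 5.39/2.44 + 5.96/0.129 + 6.19/3.86e-06 = 1.604e+06 d.
q = Δh / Σ(b_i/K_i) = 13.9 / 1.604e+06 = 8.668e-06 m/day.
In each layer the seepage velocity is v_i = q/n_i, so the layer transit time is t_i = b_i·n_i / q:
  layer 1 (weathered basalt): t_1 = 9.00 × 0.13 / 8.668e-06 = 1.350e+05 d
  layer 2 (fine sand): t_2 = 5.39 × 0.18 / 8.668e-06 = 1.119e+05 d
  layer 3 (silty sand): t_3 = 5.96 × 0.23 / 8.668e-06 = 1.582e+05 d
  layer 4 (clay): t_4 = 6.19 × 0.02 / 8.668e-06 = 14283 d
Total t = Σ t_i = 4.194e+05 days = 1148 years.

1150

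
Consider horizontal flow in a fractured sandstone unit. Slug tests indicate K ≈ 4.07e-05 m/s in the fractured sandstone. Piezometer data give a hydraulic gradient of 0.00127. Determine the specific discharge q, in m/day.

0.00447

Convert K: 4.07e-05 m/s × 86400 = 3.516 m/day.
Hydraulic gradient i = 0.00127.
Specific discharge q = K · i = 3.516 × 0.001270 = 0.004466 m/day.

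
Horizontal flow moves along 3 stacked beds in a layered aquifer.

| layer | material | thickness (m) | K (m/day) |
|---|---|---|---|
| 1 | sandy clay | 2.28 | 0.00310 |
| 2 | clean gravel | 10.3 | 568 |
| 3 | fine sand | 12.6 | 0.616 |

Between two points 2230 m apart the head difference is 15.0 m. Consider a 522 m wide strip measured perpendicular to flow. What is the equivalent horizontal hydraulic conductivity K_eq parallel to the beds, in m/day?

Flow is parallel to layering, so each bed carries its own Darcy discharge and the transmissivities add.
Σ(K_i·b_i) = 0.00310×2.28 + 568×10.3 + 0.616×12.6 = 5858 m²/day.
Total thickness b = 25.18 m, so K_eq = Σ(K_i·b_i)/b = 232.7 m/day.

233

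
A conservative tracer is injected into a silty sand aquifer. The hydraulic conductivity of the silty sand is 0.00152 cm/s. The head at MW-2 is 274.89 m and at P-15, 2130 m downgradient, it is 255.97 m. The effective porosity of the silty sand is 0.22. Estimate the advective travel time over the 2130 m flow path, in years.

Convert K: 0.00152 cm/s × 864 = 1.313 m/day.
Hydraulic gradient i = (274.89 − 255.97) / 2130 = 18.92 / 2130 = 0.008883.
Darcy flux q = K · i = 1.313 × 0.008883 = 0.01167 m/day.
Seepage velocity v = q / n_e = 0.01167 / 0.22 = 0.05302 m/day.
Travel time t = L / v = 2130 / 0.05302 = 40170 days = 110.0 years.

110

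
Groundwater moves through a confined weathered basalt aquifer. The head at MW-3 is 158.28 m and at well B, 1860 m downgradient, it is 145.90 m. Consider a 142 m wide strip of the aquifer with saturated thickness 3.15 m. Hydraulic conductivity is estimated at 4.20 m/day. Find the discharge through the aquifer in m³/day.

Cross-sectional area A = 142 × 3.15 = 447.3 m².
Hydraulic gradient i = (158.28 − 145.90) / 1860 = 12.38 / 1860 = 0.006656.
Darcy's law: Q = K · A · i = 4.200 × 447.3 × 0.006656 = 12.50 m³/day.

12.5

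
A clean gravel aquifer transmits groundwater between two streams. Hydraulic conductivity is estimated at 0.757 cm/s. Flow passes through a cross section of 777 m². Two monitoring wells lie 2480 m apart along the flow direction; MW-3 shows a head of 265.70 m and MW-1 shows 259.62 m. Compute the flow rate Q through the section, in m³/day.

Convert K: 0.757 cm/s × 864 = 654.0 m/day.
Hydraulic gradient i = (265.70 − 259.62) / 2480 = 6.08 / 2480 = 0.002452.
Darcy's law: Q = K · A · i = 654.0 × 777.0 × 0.002452 = 1246 m³/day.

1250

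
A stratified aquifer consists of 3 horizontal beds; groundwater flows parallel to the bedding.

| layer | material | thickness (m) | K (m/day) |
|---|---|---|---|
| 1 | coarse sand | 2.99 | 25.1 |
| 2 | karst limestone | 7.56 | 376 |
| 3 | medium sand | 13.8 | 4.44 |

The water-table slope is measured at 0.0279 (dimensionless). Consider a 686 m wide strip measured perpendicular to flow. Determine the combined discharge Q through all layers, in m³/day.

57000

Flow is parallel to layering, so each bed carries its own Darcy discharge and the transmissivities add.
Σ(K_i·b_i) = 25.1×2.99 + 376×7.56 + 4.44×13.8 = 2979 m²/day.
Hydraulic gradient i = 0.0279.
Q = Σ(K_i·b_i) · W · i = 2979 × 686 × 0.02790 = 57014 m³/day.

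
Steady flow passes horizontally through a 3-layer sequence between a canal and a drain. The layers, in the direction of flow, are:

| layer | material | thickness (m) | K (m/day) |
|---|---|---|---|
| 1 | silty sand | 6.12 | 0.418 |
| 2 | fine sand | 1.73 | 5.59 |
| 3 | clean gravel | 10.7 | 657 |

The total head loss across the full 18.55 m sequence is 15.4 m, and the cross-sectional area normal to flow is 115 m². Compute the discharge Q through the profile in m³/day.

118

Flow is perpendicular to layering, so the layers act in series and the equivalent K is the thickness-weighted harmonic mean.
Total thickness L = 6.12 + 1.73 + 10.7 = 18.55 m.
Σ(b_i/K_i) = 6.12/0.418 + 1.73/5.59 + 10.7/657 = 14.97 d.
K_eq = L / Σ(b_i/K_i) = 18.55 / 14.97 = 1.239 m/day.
Q = K_eq · A · (Δh/L) = 1.239 × 115 × (15.4/18.55) = 118.3 m³/day.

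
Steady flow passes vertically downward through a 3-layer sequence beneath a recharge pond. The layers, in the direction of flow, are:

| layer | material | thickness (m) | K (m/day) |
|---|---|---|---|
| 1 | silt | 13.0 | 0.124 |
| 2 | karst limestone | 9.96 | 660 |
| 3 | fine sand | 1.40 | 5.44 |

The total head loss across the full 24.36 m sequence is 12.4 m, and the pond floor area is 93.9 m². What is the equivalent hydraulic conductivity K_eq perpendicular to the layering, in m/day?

0.232

Flow is perpendicular to layering, so the layers act in series and the equivalent K is the thickness-weighted harmonic mean.
Total thickness L = 13.0 + 9.96 + 1.40 = 24.36 m.
Σ(b_i/K_i) = 13.0/0.124 + 9.96/660 + 1.40/5.44 = 105.1 d.
K_eq = L / Σ(b_i/K_i) = 24.36 / 105.1 = 0.2318 m/day.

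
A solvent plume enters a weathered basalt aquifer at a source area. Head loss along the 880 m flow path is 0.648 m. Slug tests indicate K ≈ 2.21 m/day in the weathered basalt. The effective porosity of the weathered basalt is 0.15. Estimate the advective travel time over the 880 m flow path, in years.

Hydraulic gradient i = Δh / L = 0.648 / 880 = 0.0007364.
Darcy flux q = K · i = 2.210 × 0.0007364 = 0.001627 m/day.
Seepage velocity v = q / n_e = 0.001627 / 0.15 = 0.01085 m/day.
Travel time t = L / v = 880 / 0.01085 = 81113 days = 222.1 years.

222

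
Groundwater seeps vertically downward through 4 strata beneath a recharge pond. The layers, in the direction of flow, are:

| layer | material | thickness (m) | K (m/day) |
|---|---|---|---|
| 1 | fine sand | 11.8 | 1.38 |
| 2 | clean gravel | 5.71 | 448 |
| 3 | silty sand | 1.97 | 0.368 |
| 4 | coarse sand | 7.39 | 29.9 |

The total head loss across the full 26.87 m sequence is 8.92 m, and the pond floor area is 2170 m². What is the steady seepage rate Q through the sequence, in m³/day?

1370

Flow is perpendicular to layering, so the layers act in series and the equivalent K is the thickness-weighted harmonic mean.
Total thickness L = 11.8 + 5.71 + 1.97 + 7.39 = 26.87 m.
Σ(b_i/K_i) = 11.8/1.38 + 5.71/448 + 1.97/0.368 + 7.39/29.9 = 14.16 d.
K_eq = L / Σ(b_i/K_i) = 26.87 / 14.16 = 1.897 m/day.
Q = K_eq · A · (Δh/L) = 1.897 × 2170 × (8.92/26.87) = 1367 m³/day.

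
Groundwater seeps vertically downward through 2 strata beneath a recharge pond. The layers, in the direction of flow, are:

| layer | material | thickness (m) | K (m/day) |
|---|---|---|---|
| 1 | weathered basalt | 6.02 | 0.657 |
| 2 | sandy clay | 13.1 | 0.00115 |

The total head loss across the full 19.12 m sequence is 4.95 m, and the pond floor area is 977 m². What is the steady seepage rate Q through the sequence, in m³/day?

0.424

Flow is perpendicular to layering, so the layers act in series and the equivalent K is the thickness-weighted harmonic mean.
Total thickness L = 6.02 + 13.1 = 19.12 m.
Σ(b_i/K_i) = 6.02/0.657 + 13.1/0.00115 = 11400 d.
K_eq = L / Σ(b_i/K_i) = 19.12 / 11400 = 0.001677 m/day.
Q = K_eq · A · (Δh/L) = 0.001677 × 977 × (4.95/19.12) = 0.4242 m³/day.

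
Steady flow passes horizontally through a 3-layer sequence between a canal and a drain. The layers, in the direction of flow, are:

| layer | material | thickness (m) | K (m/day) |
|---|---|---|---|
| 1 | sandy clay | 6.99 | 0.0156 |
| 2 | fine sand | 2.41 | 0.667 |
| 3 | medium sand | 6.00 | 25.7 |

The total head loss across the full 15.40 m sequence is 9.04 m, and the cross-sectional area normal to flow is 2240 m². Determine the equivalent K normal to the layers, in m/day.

0.0341

Flow is perpendicular to layering, so the layers act in series and the equivalent K is the thickness-weighted harmonic mean.
Total thickness L = 6.99 + 2.41 + 6.00 = 15.40 m.
Σ(b_i/K_i) = 6.99/0.0156 + 2.41/0.667 + 6.00/25.7 = 451.9 d.
K_eq = L / Σ(b_i/K_i) = 15.40 / 451.9 = 0.03408 m/day.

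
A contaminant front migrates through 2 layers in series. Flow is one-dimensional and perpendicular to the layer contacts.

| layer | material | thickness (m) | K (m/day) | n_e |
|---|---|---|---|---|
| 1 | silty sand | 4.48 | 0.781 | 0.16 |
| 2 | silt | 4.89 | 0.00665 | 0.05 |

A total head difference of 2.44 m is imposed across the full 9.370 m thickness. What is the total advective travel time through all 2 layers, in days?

With flow normal to the layers, continuity requires the same specific discharge q through every layer.
Σ(b_i/K_i) = 4.48/0.781 + 4.89/0.00665 = 741.1 d.
q = Δh / Σ(b_i/K_i) = 2.44 / 741.1 = 0.003293 m/day.
In each layer the seepage velocity is v_i = q/n_i, so the layer transit time is t_i = b_i·n_i / q:
  layer 1 (silty sand): t_1 = 4.48 × 0.16 / 0.003293 = 217.7 d
  layer 2 (silt): t_2 = 4.89 × 0.05 / 0.003293 = 74.26 d
Total t = Σ t_i = 292.0 days.

292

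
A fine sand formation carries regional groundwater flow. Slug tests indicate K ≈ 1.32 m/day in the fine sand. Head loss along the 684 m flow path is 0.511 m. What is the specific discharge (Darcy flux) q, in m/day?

Hydraulic gradient i = Δh / L = 0.511 / 684 = 0.0007471.
Specific discharge q = K · i = 1.320 × 0.0007471 = 0.0009861 m/day.

0.000986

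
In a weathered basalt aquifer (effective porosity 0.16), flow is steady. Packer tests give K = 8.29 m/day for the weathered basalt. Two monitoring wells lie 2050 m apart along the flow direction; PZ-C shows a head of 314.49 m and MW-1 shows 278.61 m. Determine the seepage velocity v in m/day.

Hydraulic gradient i = (314.49 − 278.61) / 2050 = 35.88 / 2050 = 0.01750.
Darcy flux q = K · i = 8.290 × 0.01750 = 0.1451 m/day.
Seepage velocity v = q / n_e = 0.1451 / 0.16 = 0.9068 m/day.

0.907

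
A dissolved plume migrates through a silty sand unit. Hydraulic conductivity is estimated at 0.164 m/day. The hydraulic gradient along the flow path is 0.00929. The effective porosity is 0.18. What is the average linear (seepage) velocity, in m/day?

Hydraulic gradient i = 0.00929.
Darcy flux q = K · i = 0.1640 × 0.009290 = 0.001524 m/day.
Seepage velocity v = q / n_e = 0.001524 / 0.18 = 0.008464 m/day.

0.00846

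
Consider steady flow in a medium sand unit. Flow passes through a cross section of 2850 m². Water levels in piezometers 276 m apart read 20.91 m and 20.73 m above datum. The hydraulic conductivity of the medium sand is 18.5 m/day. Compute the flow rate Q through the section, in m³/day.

Hydraulic gradient i = (20.91 − 20.73) / 276 = 0.18 / 276 = 0.0006522.
Darcy's law: Q = K · A · i = 18.50 × 2850 × 0.0006522 = 34.39 m³/day.

34.4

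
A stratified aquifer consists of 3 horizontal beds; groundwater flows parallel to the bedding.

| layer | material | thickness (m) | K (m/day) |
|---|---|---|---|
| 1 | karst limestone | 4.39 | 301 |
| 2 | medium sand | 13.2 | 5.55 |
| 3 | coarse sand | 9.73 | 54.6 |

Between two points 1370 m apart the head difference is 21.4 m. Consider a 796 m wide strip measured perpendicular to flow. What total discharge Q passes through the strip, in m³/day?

Flow is parallel to layering, so each bed carries its own Darcy discharge and the transmissivities add.
Σ(K_i·b_i) = 301×4.39 + 5.55×13.2 + 54.6×9.73 = 1926 m²/day.
Hydraulic gradient i = Δh / L = 21.4 / 1370 = 0.01562.
Q = Σ(K_i·b_i) · W · i = 1926 × 796 × 0.01562 = 23946 m³/day.

23900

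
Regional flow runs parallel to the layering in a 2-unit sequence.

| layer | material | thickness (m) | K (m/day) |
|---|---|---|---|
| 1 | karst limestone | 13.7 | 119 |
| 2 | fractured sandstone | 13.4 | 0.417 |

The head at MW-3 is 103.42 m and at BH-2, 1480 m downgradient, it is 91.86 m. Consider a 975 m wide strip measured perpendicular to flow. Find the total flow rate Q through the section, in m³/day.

Flow is parallel to layering, so each bed carries its own Darcy discharge and the transmissivities add.
Σ(K_i·b_i) = 119×13.7 + 0.417×13.4 = 1636 m²/day.
Hydraulic gradient i = (103.42 − 91.86) / 1480 = 11.56 / 1480 = 0.007811.
Q = Σ(K_i·b_i) · W · i = 1636 × 975 × 0.007811 = 12458 m³/day.

12500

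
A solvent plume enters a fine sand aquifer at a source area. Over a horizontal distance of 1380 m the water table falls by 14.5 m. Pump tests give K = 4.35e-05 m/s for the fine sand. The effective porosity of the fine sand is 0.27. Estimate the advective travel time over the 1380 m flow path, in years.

Convert K: 4.35e-05 m/s × 86400 = 3.758 m/day.
Hydraulic gradient i = Δh / L = 14.5 / 1380 = 0.01051.
Darcy flux q = K · i = 3.758 × 0.01051 = 0.03949 m/day.
Seepage velocity v = q / n_e = 0.03949 / 0.27 = 0.1463 m/day.
Travel time t = L / v = 1380 / 0.1463 = 9435 days = 25.83 years.

25.8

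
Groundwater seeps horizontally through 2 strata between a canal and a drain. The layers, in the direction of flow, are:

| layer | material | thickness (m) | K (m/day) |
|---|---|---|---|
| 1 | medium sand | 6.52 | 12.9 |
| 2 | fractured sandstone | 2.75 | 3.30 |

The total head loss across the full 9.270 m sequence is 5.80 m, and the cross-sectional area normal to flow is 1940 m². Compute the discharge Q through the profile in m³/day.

8400

Flow is perpendicular to layering, so the layers act in series and the equivalent K is the thickness-weighted harmonic mean.
Total thickness L = 6.52 + 2.75 = 9.270 m.
Σ(b_i/K_i) = 6.52/12.9 + 2.75/3.30 = 1.339 d.
K_eq = L / Σ(b_i/K_i) = 9.270 / 1.339 = 6.924 m/day.
Q = K_eq · A · (Δh/L) = 6.924 × 1940 × (5.80/9.270) = 8405 m³/day.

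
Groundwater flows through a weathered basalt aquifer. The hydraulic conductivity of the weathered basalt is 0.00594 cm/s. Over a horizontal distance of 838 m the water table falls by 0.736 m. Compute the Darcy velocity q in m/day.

0.00451

Convert K: 0.00594 cm/s × 864 = 5.132 m/day.
Hydraulic gradient i = Δh / L = 0.736 / 838 = 0.0008783.
Specific discharge q = K · i = 5.132 × 0.0008783 = 0.004507 m/day.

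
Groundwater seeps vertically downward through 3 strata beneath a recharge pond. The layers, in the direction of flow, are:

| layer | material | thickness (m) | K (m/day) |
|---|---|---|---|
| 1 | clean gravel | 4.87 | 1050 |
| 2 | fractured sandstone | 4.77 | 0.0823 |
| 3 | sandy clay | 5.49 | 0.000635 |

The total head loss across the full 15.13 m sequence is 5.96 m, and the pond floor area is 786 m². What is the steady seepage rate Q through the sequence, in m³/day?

0.538

Flow is perpendicular to layering, so the layers act in series and the equivalent K is the thickness-weighted harmonic mean.
Total thickness L = 4.87 + 4.77 + 5.49 = 15.13 m.
Σ(b_i/K_i) = 4.87/1050 + 4.77/0.0823 + 5.49/0.000635 = 8704 d.
K_eq = L / Σ(b_i/K_i) = 15.13 / 8704 = 0.001738 m/day.
Q = K_eq · A · (Δh/L) = 0.001738 × 786 × (5.96/15.13) = 0.5382 m³/day.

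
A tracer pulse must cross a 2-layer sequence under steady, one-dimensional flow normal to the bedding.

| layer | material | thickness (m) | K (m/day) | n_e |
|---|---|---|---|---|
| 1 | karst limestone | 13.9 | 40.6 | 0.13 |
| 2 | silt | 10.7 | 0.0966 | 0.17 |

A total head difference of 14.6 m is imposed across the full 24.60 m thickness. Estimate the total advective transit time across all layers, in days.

With flow normal to the layers, continuity requires the same specific discharge q through every layer.
Σ(b_i/K_i) = 13.9/40.6 + 10.7/0.0966 = 111.1 d.
q = Δh / Σ(b_i/K_i) = 14.6 / 111.1 = 0.1314 m/day.
In each layer the seepage velocity is v_i = q/n_i, so the layer transit time is t_i = b_i·n_i / q:
  layer 1 (karst limestone): t_1 = 13.9 × 0.13 / 0.1314 = 13.75 d
  layer 2 (silt): t_2 = 10.7 × 0.17 / 0.1314 = 13.84 d
Total t = Σ t_i = 27.59 days.

27.6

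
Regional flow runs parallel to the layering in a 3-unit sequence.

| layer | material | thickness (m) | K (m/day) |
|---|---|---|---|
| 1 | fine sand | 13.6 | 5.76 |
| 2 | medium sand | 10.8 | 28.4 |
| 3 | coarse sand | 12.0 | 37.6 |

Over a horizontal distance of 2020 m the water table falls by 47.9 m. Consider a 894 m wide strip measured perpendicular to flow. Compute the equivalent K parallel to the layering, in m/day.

Flow is parallel to layering, so each bed carries its own Darcy discharge and the transmissivities add.
Σ(K_i·b_i) = 5.76×13.6 + 28.4×10.8 + 37.6×12.0 = 836.3 m²/day.
Total thickness b = 36.40 m, so K_eq = Σ(K_i·b_i)/b = 22.97 m/day.

23.0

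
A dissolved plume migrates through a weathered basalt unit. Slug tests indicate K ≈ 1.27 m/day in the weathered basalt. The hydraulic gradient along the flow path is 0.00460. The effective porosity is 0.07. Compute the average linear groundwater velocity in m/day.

0.0835

Hydraulic gradient i = 0.00460.
Darcy flux q = K · i = 1.270 × 0.004600 = 0.005842 m/day.
Seepage velocity v = q / n_e = 0.005842 / 0.07 = 0.08346 m/day.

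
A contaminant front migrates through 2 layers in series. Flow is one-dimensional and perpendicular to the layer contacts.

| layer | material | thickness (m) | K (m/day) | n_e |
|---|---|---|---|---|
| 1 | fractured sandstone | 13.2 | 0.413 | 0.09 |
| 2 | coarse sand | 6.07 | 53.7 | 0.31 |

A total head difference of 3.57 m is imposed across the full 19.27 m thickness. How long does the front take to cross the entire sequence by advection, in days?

With flow normal to the layers, continuity requires the same specific discharge q through every layer.
Σ(b_i/K_i) = 13.2/0.413 + 6.07/53.7 = 32.07 d.
q = Δh / Σ(b_i/K_i) = 3.57 / 32.07 = 0.1113 m/day.
In each layer the seepage velocity is v_i = q/n_i, so the layer transit time is t_i = b_i·n_i / q:
  layer 1 (fractured sandstone): t_1 = 13.2 × 0.09 / 0.1113 = 10.67 d
  layer 2 (coarse sand): t_2 = 6.07 × 0.31 / 0.1113 = 16.91 d
Total t = Σ t_i = 27.58 days.

27.6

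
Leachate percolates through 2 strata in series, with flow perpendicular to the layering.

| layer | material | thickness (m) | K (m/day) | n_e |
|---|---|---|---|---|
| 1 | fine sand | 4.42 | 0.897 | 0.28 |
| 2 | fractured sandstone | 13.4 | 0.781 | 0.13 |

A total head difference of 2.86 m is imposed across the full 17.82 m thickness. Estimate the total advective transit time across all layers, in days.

With flow normal to the layers, continuity requires the same specific discharge q through every layer.
Σ(b_i/K_i) = 4.42/0.897 + 13.4/0.781 = 22.09 d.
q = Δh / Σ(b_i/K_i) = 2.86 / 22.09 = 0.1295 m/day.
In each layer the seepage velocity is v_i = q/n_i, so the layer transit time is t_i = b_i·n_i / q:
  layer 1 (fine sand): t_1 = 4.42 × 0.28 / 0.1295 = 9.557 d
  layer 2 (fractured sandstone): t_2 = 13.4 × 0.13 / 0.1295 = 13.45 d
Total t = Σ t_i = 23.01 days.

23.0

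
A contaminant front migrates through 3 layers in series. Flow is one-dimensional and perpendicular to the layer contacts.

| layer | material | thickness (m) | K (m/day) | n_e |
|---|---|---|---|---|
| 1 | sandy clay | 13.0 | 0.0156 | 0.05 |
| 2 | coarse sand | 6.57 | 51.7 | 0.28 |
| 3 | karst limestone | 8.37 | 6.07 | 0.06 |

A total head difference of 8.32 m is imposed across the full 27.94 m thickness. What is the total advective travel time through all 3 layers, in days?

300

With flow normal to the layers, continuity requires the same specific discharge q through every layer.
Σ(b_i/K_i) = 13.0/0.0156 + 6.57/51.7 + 8.37/6.07 = 834.8 d.
q = Δh / Σ(b_i/K_i) = 8.32 / 834.8 = 0.009966 m/day.
In each layer the seepage velocity is v_i = q/n_i, so the layer transit time is t_i = b_i·n_i / q:
  layer 1 (sandy clay): t_1 = 13.0 × 0.05 / 0.009966 = 65.22 d
  layer 2 (coarse sand): t_2 = 6.57 × 0.28 / 0.009966 = 184.6 d
  layer 3 (karst limestone): t_3 = 8.37 × 0.06 / 0.009966 = 50.39 d
Total t = Σ t_i = 300.2 days.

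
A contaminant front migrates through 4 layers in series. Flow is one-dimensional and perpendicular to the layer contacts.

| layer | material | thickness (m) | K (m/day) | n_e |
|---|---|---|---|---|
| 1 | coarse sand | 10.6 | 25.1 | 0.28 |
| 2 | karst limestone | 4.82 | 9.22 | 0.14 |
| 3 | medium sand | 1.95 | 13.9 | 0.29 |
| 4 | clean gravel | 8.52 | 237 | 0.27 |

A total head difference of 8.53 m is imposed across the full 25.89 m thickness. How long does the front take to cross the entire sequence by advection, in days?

0.856

With flow normal to the layers, continuity requires the same specific discharge q through every layer.
Σ(b_i/K_i) = 10.6/25.1 + 4.82/9.22 + 1.95/13.9 + 8.52/237 = 1.121 d.
q = Δh / Σ(b_i/K_i) = 8.53 / 1.121 = 7.607 m/day.
In each layer the seepage velocity is v_i = q/n_i, so the layer transit time is t_i = b_i·n_i / q:
  layer 1 (coarse sand): t_1 = 10.6 × 0.28 / 7.607 = 0.3902 d
  layer 2 (karst limestone): t_2 = 4.82 × 0.14 / 7.607 = 0.08871 d
  layer 3 (medium sand): t_3 = 1.95 × 0.29 / 7.607 = 0.07434 d
  layer 4 (clean gravel): t_4 = 8.52 × 0.27 / 7.607 = 0.3024 d
Total t = Σ t_i = 0.8556 days.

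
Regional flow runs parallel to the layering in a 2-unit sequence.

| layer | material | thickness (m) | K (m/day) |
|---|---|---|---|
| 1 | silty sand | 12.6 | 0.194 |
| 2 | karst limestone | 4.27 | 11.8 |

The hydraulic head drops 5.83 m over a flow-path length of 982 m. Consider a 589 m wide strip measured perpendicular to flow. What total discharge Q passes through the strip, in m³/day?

Flow is parallel to layering, so each bed carries its own Darcy discharge and the transmissivities add.
Σ(K_i·b_i) = 0.194×12.6 + 11.8×4.27 = 52.83 m²/day.
Hydraulic gradient i = Δh / L = 5.83 / 982 = 0.005937.
Q = Σ(K_i·b_i) · W · i = 52.83 × 589 × 0.005937 = 184.7 m³/day.

185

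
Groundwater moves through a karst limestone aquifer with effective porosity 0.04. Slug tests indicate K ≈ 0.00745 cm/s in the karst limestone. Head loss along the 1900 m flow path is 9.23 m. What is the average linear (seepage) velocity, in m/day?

0.782

Convert K: 0.00745 cm/s × 864 = 6.437 m/day.
Hydraulic gradient i = Δh / L = 9.23 / 1900 = 0.004858.
Darcy flux q = K · i = 6.437 × 0.004858 = 0.03127 m/day.
Seepage velocity v = q / n_e = 0.03127 / 0.04 = 0.7817 m/day.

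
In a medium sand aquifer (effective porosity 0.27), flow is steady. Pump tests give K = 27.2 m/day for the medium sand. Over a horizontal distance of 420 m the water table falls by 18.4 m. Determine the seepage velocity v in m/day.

Hydraulic gradient i = Δh / L = 18.4 / 420 = 0.04381.
Darcy flux q = K · i = 27.20 × 0.04381 = 1.192 m/day.
Seepage velocity v = q / n_e = 1.192 / 0.27 = 4.413 m/day.

4.41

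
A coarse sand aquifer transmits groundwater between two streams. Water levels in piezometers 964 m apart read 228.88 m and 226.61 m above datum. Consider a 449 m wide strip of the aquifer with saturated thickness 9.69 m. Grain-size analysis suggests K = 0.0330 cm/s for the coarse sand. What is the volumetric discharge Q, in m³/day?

Convert K: 0.0330 cm/s × 864 = 28.51 m/day.
Cross-sectional area A = 449 × 9.69 = 4351 m².
Hydraulic gradient i = (228.88 − 226.61) / 964 = 2.27 / 964 = 0.002355.
Darcy's law: Q = K · A · i = 28.51 × 4351 × 0.002355 = 292.1 m³/day.

292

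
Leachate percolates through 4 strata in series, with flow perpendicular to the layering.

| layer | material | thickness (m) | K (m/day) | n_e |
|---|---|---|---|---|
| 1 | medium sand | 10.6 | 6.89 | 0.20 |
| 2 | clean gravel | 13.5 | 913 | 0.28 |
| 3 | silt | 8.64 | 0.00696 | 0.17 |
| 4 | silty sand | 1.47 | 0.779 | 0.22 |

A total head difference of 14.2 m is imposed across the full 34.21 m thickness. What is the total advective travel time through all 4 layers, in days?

674

With flow normal to the layers, continuity requires the same specific discharge q through every layer.
Σ(b_i/K_i) = 10.6/6.89 + 13.5/913 + 8.64/0.00696 + 1.47/0.779 = 1245 d.
q = Δh / Σ(b_i/K_i) = 14.2 / 1245 = 0.01141 m/day.
In each layer the seepage velocity is v_i = q/n_i, so the layer transit time is t_i = b_i·n_i / q:
  layer 1 (medium sand): t_1 = 10.6 × 0.20 / 0.01141 = 185.8 d
  layer 2 (clean gravel): t_2 = 13.5 × 0.28 / 0.01141 = 331.4 d
  layer 3 (silt): t_3 = 8.64 × 0.17 / 0.01141 = 128.8 d
  layer 4 (silty sand): t_4 = 1.47 × 0.22 / 0.01141 = 28.35 d
Total t = Σ t_i = 674.3 days.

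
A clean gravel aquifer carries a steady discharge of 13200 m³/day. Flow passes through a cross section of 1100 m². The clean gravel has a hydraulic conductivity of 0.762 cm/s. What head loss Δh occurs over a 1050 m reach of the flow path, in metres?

Convert K: 0.762 cm/s × 864 = 658.4 m/day.
From Q = K·A·i, i = Q / (K·A) = 13200 / (658.4 × 1100) = 0.01823.
Head loss Δh = i · L = 0.01823 × 1050 = 19.14 m.

19.1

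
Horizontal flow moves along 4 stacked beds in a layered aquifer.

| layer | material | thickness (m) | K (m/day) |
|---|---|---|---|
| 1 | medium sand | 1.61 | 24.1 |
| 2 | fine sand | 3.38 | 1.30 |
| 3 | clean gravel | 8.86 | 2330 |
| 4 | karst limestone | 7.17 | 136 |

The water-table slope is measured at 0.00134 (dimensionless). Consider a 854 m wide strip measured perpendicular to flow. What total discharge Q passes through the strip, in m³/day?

Flow is parallel to layering, so each bed carries its own Darcy discharge and the transmissivities add.
Σ(K_i·b_i) = 24.1×1.61 + 1.30×3.38 + 2330×8.86 + 136×7.17 = 21662 m²/day.
Hydraulic gradient i = 0.00134.
Q = Σ(K_i·b_i) · W · i = 21662 × 854 × 0.001340 = 24789 m³/day.

24800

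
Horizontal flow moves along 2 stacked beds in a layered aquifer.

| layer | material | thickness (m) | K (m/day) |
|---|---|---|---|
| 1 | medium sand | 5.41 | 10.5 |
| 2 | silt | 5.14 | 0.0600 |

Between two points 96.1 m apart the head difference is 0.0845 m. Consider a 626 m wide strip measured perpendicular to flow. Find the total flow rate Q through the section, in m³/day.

Flow is parallel to layering, so each bed carries its own Darcy discharge and the transmissivities add.
Σ(K_i·b_i) = 10.5×5.41 + 0.0600×5.14 = 57.11 m²/day.
Hydraulic gradient i = Δh / L = 0.0845 / 96.1 = 0.0008793.
Q = Σ(K_i·b_i) · W · i = 57.11 × 626 × 0.0008793 = 31.44 m³/day.

31.4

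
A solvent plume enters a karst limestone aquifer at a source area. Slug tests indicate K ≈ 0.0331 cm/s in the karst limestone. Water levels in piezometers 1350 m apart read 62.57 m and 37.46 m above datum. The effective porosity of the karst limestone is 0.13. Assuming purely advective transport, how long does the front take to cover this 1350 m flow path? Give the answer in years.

Convert K: 0.0331 cm/s × 864 = 28.60 m/day.
Hydraulic gradient i = (62.57 − 37.46) / 1350 = 25.11 / 1350 = 0.01860.
Darcy flux q = K · i = 28.60 × 0.01860 = 0.5319 m/day.
Seepage velocity v = q / n_e = 0.5319 / 0.13 = 4.092 m/day.
Travel time t = L / v = 1350 / 4.092 = 329.9 days = 0.9033 years.

0.903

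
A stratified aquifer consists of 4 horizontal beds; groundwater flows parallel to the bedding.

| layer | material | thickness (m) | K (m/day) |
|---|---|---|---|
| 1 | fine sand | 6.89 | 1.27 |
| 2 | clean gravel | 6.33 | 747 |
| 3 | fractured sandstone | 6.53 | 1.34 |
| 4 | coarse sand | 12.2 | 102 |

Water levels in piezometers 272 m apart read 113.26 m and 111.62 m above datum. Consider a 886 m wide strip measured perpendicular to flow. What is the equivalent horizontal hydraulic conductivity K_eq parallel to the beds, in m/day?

187

Flow is parallel to layering, so each bed carries its own Darcy discharge and the transmissivities add.
Σ(K_i·b_i) = 1.27×6.89 + 747×6.33 + 1.34×6.53 + 102×12.2 = 5990 m²/day.
Total thickness b = 31.95 m, so K_eq = Σ(K_i·b_i)/b = 187.5 m/day.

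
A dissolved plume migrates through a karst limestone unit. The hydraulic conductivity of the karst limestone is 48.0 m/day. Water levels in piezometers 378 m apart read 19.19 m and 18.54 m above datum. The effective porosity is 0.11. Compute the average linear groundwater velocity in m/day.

0.750

Hydraulic gradient i = (19.19 − 18.54) / 378 = 0.65 / 378 = 0.001720.
Darcy flux q = K · i = 48.00 × 0.001720 = 0.08254 m/day.
Seepage velocity v = q / n_e = 0.08254 / 0.11 = 0.7504 m/day.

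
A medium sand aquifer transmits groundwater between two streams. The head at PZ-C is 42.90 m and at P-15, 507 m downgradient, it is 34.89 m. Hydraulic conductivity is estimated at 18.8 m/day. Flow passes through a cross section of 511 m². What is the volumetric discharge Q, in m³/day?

Hydraulic gradient i = (42.90 − 34.89) / 507 = 8.01 / 507 = 0.01580.
Darcy's law: Q = K · A · i = 18.80 × 511.0 × 0.01580 = 151.8 m³/day.

152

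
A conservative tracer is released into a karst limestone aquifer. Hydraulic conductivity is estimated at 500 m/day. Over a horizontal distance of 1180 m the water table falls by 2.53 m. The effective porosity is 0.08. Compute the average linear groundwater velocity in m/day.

13.4

Hydraulic gradient i = Δh / L = 2.53 / 1180 = 0.002144.
Darcy flux q = K · i = 500.0 × 0.002144 = 1.072 m/day.
Seepage velocity v = q / n_e = 1.072 / 0.08 = 13.40 m/day.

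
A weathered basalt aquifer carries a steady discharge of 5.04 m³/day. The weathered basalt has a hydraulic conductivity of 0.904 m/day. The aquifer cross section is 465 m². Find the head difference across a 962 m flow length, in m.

From Q = K·A·i, i = Q / (K·A) = 5.04 / (0.9040 × 465.0) = 0.01199.
Head loss Δh = i · L = 0.01199 × 962 = 11.53 m.

11.5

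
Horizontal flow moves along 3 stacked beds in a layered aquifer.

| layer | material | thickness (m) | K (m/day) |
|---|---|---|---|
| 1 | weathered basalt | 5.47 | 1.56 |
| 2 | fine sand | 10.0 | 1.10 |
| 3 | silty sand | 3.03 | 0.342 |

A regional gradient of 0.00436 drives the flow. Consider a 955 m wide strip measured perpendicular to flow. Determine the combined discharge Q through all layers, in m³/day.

Flow is parallel to layering, so each bed carries its own Darcy discharge and the transmissivities add.
Σ(K_i·b_i) = 1.56×5.47 + 1.10×10.0 + 0.342×3.03 = 20.57 m²/day.
Hydraulic gradient i = 0.00436.
Q = Σ(K_i·b_i) · W · i = 20.57 × 955 × 0.004360 = 85.65 m³/day.

85.6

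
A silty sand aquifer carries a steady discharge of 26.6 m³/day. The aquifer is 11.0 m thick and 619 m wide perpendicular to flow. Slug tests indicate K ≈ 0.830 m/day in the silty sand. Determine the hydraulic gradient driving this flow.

0.00471

Cross-sectional area A = 619 × 11.0 = 6809 m².
From Q = K·A·i, i = Q / (K·A) = 26.6 / (0.8300 × 6809) = 0.004707.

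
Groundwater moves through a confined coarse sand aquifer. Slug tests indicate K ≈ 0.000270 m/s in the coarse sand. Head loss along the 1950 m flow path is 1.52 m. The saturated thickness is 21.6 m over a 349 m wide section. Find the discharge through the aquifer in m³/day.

137

Convert K: 0.000270 m/s × 86400 = 23.33 m/day.
Cross-sectional area A = 349 × 21.6 = 7538 m².
Hydraulic gradient i = Δh / L = 1.52 / 1950 = 0.0007795.
Darcy's law: Q = K · A · i = 23.33 × 7538 × 0.0007795 = 137.1 m³/day.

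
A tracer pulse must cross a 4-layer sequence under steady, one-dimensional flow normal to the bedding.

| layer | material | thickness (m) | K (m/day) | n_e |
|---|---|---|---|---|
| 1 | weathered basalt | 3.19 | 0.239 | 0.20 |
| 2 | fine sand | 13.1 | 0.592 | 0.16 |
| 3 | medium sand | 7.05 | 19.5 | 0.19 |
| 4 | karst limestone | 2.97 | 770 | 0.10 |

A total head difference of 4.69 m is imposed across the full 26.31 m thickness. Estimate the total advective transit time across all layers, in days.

33.4

With flow normal to the layers, continuity requires the same specific discharge q through every layer.
Σ(b_i/K_i) = 3.19/0.239 + 13.1/0.592 + 7.05/19.5 + 2.97/770 = 35.84 d.
q = Δh / Σ(b_i/K_i) = 4.69 / 35.84 = 0.1309 m/day.
In each layer the seepage velocity is v_i = q/n_i, so the layer transit time is t_i = b_i·n_i / q:
  layer 1 (weathered basalt): t_1 = 3.19 × 0.20 / 0.1309 = 4.876 d
  layer 2 (fine sand): t_2 = 13.1 × 0.16 / 0.1309 = 16.02 d
  layer 3 (medium sand): t_3 = 7.05 × 0.19 / 0.1309 = 10.24 d
  layer 4 (karst limestone): t_4 = 2.97 × 0.10 / 0.1309 = 2.270 d
Total t = Σ t_i = 33.40 days.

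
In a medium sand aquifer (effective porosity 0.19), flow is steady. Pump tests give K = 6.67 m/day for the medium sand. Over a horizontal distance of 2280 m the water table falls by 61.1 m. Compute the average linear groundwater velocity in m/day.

0.941

Hydraulic gradient i = Δh / L = 61.1 / 2280 = 0.02680.
Darcy flux q = K · i = 6.670 × 0.02680 = 0.1787 m/day.
Seepage velocity v = q / n_e = 0.1787 / 0.19 = 0.9408 m/day.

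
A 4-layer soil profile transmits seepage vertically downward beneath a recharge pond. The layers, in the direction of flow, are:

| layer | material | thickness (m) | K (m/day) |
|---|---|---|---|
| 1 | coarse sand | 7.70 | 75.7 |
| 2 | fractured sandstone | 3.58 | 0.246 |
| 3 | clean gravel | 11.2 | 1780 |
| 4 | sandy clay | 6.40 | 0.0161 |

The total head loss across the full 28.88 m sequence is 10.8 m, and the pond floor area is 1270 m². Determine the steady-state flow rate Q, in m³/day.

Flow is perpendicular to layering, so the layers act in series and the equivalent K is the thickness-weighted harmonic mean.
Total thickness L = 7.70 + 3.58 + 11.2 + 6.40 = 28.88 m.
Σ(b_i/K_i) = 7.70/75.7 + 3.58/0.246 + 11.2/1780 + 6.40/0.0161 = 412.2 d.
K_eq = L / Σ(b_i/K_i) = 28.88 / 412.2 = 0.07007 m/day.
Q = K_eq · A · (Δh/L) = 0.07007 × 1270 × (10.8/28.88) = 33.28 m³/day.

33.3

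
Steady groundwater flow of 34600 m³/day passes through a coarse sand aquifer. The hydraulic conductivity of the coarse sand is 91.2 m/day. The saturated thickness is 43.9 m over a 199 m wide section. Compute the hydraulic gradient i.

Cross-sectional area A = 199 × 43.9 = 8736 m².
From Q = K·A·i, i = Q / (K·A) = 34600 / (91.20 × 8736) = 0.04343.

0.0434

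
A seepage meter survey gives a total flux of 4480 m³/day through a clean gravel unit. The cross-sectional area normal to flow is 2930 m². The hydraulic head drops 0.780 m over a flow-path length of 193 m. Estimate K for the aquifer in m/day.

378

Hydraulic gradient i = Δh / L = 0.780 / 193 = 0.004041.
From Q = K·A·i, K = Q / (A·i) = 4480 / (2930 × 0.004041) = 378.3 m/day.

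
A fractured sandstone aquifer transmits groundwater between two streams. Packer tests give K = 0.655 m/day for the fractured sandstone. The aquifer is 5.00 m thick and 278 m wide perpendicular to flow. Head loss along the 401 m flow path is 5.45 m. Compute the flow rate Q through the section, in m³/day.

Cross-sectional area A = 278 × 5.00 = 1390 m².
Hydraulic gradient i = Δh / L = 5.45 / 401 = 0.01359.
Darcy's law: Q = K · A · i = 0.6550 × 1390 × 0.01359 = 12.37 m³/day.

12.4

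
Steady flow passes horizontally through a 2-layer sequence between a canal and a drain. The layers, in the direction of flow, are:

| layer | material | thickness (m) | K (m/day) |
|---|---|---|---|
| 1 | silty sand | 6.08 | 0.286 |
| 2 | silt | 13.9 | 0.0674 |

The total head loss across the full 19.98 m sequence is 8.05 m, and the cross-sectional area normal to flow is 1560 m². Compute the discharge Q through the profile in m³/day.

55.2

Flow is perpendicular to layering, so the layers act in series and the equivalent K is the thickness-weighted harmonic mean.
Total thickness L = 6.08 + 13.9 = 19.98 m.
Σ(b_i/K_i) = 6.08/0.286 + 13.9/0.0674 = 227.5 d.
K_eq = L / Σ(b_i/K_i) = 19.98 / 227.5 = 0.08783 m/day.
Q = K_eq · A · (Δh/L) = 0.08783 × 1560 × (8.05/19.98) = 55.20 m³/day.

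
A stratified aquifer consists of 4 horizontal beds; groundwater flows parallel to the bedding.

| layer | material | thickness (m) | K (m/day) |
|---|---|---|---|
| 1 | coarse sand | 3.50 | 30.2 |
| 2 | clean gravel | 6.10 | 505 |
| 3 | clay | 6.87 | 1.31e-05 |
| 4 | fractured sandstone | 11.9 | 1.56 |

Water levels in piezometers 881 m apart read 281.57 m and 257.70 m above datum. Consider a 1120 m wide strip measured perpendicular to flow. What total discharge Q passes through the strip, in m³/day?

97300

Flow is parallel to layering, so each bed carries its own Darcy discharge and the transmissivities add.
Σ(K_i·b_i) = 30.2×3.50 + 505×6.10 + 1.31e-05×6.87 + 1.56×11.9 = 3205 m²/day.
Hydraulic gradient i = (281.57 − 257.70) / 881 = 23.87 / 881 = 0.02709.
Q = Σ(K_i·b_i) · W · i = 3205 × 1120 × 0.02709 = 97250 m³/day.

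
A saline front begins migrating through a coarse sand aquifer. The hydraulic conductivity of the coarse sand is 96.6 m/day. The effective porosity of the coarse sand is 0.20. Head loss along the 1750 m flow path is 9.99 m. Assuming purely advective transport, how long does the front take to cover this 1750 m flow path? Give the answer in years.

1.74

Hydraulic gradient i = Δh / L = 9.99 / 1750 = 0.005709.
Darcy flux q = K · i = 96.60 × 0.005709 = 0.5514 m/day.
Seepage velocity v = q / n_e = 0.5514 / 0.20 = 2.757 m/day.
Travel time t = L / v = 1750 / 2.757 = 634.7 days = 1.738 years.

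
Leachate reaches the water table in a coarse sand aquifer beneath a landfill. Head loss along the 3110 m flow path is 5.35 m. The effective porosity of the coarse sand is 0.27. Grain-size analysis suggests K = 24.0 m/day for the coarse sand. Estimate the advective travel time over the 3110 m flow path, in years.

55.7

Hydraulic gradient i = Δh / L = 5.35 / 3110 = 0.001720.
Darcy flux q = K · i = 24.00 × 0.001720 = 0.04129 m/day.
Seepage velocity v = q / n_e = 0.04129 / 0.27 = 0.1529 m/day.
Travel time t = L / v = 3110 / 0.1529 = 20339 days = 55.68 years.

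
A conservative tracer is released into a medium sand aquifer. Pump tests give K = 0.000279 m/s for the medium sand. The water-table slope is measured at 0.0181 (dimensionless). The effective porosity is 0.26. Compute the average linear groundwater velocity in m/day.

Convert K: 0.000279 m/s × 86400 = 24.11 m/day.
Hydraulic gradient i = 0.0181.
Darcy flux q = K · i = 24.11 × 0.01810 = 0.4363 m/day.
Seepage velocity v = q / n_e = 0.4363 / 0.26 = 1.678 m/day.

1.68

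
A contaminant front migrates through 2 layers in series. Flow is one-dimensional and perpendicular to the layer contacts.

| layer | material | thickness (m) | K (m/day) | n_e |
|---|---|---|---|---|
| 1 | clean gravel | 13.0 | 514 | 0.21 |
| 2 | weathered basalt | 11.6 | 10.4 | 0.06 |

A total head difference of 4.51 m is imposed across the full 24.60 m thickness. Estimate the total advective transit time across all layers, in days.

0.867

With flow normal to the layers, continuity requires the same specific discharge q through every layer.
Σ(b_i/K_i) = 13.0/514 + 11.6/10.4 = 1.141 d.
q = Δh / Σ(b_i/K_i) = 4.51 / 1.141 = 3.954 m/day.
In each layer the seepage velocity is v_i = q/n_i, so the layer transit time is t_i = b_i·n_i / q:
  layer 1 (clean gravel): t_1 = 13.0 × 0.21 / 3.954 = 0.6905 d
  layer 2 (weathered basalt): t_2 = 11.6 × 0.06 / 3.954 = 0.1760 d
Total t = Σ t_i = 0.8665 days.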